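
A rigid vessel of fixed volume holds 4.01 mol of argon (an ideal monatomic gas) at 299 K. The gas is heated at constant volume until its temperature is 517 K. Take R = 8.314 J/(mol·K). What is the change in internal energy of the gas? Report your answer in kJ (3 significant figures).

Constant volume ⇒ W = 0, so Q = ΔU = nCᵥΔT with Cᵥ = 3R/2 = 12.47 J/(mol·K).
ΔU = (4.01)(12.47)(517 − 299) = 10902 J.

ΔU ≈ 10.9 kJ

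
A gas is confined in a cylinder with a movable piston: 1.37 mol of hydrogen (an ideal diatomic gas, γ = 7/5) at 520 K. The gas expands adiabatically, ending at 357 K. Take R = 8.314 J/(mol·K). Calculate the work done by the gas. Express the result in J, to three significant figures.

W ≈ 4640 J

Adiabatic ⇒ Q = 0, so W_by = −ΔU = nCᵥ(T₁ − T₂).
Cᵥ = 5R/2 = 20.79 J/(mol·K).
W = (1.37)(20.79)(520 − 357) = 4641 J.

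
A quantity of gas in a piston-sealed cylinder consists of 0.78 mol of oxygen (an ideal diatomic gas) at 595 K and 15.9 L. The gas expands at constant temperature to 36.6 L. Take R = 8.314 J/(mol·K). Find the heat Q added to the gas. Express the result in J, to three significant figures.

Q ≈ 3220 J

Isothermal ⇒ ΔU = 0, so Q = W = nRT ln(V₂/V₁).
Q = (0.78)(8.314)(595) ln(36.6/15.9) = 3859 × 0.8337 = 3217 J.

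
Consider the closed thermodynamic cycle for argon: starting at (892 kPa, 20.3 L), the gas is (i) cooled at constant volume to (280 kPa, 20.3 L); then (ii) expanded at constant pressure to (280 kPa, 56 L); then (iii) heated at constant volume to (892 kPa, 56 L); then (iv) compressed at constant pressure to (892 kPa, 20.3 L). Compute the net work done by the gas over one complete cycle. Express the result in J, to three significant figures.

W_net ≈ -21800 J

Constant-volume legs do no work.
W(ii) = (280)(56 − 20.3) = 9996 J; W(iv) = (892)(20.3 − 56) = -31844 J.
W_net = 9996 − 31844 = -21848 J (the counter-clockwise enclosed area).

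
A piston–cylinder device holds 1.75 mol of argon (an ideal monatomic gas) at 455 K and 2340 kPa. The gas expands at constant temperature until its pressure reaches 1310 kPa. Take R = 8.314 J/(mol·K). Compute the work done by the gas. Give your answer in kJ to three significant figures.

Isothermal process: W = nRT ln(V₂/V₁) = nRT ln(P₁/P₂).
W = (1.75)(8.314)(455) × ln(2340/1310)
  = 6620 × ln(1.786) = 6620 × 0.5801
W_by_gas = 3840 J.

W ≈ 3.84 kJ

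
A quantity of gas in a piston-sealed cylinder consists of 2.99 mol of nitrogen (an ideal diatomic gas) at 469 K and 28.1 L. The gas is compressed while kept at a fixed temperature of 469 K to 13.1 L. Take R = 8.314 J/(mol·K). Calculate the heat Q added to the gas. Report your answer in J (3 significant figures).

Q ≈ -8900 J

Isothermal ⇒ ΔU = 0, so Q = W = nRT ln(V₂/V₁).
Q = (2.99)(8.314)(469) ln(13.1/28.1) = 11659 × -0.7632 = -8898 J.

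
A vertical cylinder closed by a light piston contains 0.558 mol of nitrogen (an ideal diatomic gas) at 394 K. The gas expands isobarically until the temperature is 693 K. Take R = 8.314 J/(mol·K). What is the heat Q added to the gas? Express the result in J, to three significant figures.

Isobaric: W = nRΔT = (0.558)(8.314)(299) = 1387 J.
ΔU = nCᵥΔT with Cᵥ = 5R/2: ΔU = (0.558)(20.79)(299) = 3468 J.
Q = ΔU + W = 3468 + 1387 = 4855 J.

Q ≈ 4850 J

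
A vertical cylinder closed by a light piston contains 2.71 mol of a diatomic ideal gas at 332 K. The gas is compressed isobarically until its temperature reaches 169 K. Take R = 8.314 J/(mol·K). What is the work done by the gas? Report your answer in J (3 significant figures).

Isobaric: W = P ΔV = nR ΔT.
W = (2.71)(8.314)(169 − 332) = -3673 J.

W ≈ -3670 J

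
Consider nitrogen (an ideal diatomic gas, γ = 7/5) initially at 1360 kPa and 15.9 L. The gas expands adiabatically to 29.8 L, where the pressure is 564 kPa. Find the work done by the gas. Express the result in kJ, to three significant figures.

W ≈ 12.0 kJ

Adiabatic: W = (P₁V₁ − P₂V₂)/(γ − 1) with γ = 7/5.
P₁V₁ = 21624 J, P₂V₂ = 16807 J.
W = (21624 − 16807) / 0.4 = 12042 J.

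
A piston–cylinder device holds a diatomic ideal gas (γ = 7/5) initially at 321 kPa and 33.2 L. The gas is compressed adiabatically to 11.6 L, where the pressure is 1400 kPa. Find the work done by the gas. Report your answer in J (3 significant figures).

Adiabatic: W = (P₁V₁ − P₂V₂)/(γ − 1) with γ = 7/5.
P₁V₁ = 10657 J, P₂V₂ = 16240 J.
W = (10657 − 16240) / 0.4 = -13957 J.

W ≈ -14000 J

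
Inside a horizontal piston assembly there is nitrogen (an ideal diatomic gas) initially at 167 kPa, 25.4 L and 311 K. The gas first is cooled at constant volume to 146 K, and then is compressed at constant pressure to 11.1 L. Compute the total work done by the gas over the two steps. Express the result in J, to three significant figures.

Step 1 (isochoric): W = 0 (constant volume).
After step 1: P = 78.4 kPa (V unchanged).
Step 2 (isobaric): W = PΔV = (78.4 kPa)(11.1 − 25.4 L) = -1121 J.
W_total = 0 − 1121 = -1121 J.

W_total ≈ -1120 J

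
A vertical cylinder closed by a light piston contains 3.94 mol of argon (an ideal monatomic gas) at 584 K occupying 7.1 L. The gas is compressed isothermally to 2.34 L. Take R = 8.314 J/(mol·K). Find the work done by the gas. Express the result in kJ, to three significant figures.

W ≈ -21.2 kJ

Isothermal: W = nRT ln(V₂/V₁).
W = (3.94)(8.314)(584) × ln(2.34/7.1)
  = 19130 × -1.11
W_by_gas = -21233 J.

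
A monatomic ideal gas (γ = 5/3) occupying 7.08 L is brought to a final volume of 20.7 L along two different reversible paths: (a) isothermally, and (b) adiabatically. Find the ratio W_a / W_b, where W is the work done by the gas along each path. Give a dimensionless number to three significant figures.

W_a / W_b ≈ 1.40

Path (a) isothermal: W = P₁V₁ ln(V₂/V₁) → W_a/(P₁V₁) = 1.073.
Path (b) adiabatic: W = P₁V₁(1 − (V₁/V₂)^(γ−1))/(γ−1) → W_b/(P₁V₁) = 0.7664.
W_a / W_b = 1.073 / 0.7664 = 1.4.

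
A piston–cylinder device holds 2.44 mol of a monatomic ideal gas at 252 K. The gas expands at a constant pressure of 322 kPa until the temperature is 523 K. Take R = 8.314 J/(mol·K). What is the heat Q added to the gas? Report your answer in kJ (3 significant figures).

Isobaric: W = nRΔT = (2.44)(8.314)(271) = 5498 J.
ΔU = nCᵥΔT with Cᵥ = 3R/2: ΔU = (2.44)(12.47)(271) = 8246 J.
Q = ΔU + W = 8246 + 5498 = 13744 J.

Q ≈ 13.7 kJ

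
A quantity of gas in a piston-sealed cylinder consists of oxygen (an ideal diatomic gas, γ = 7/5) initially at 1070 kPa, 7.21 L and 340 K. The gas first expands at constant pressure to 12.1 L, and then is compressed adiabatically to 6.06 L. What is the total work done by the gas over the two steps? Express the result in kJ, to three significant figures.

W_total ≈ -5.08 kJ

Step 1 (isobaric): W = PΔV = (1070 kPa)(12.1 − 7.21 L) = 5232 J.
After step 1: P = 1070 kPa, V = 12.1 L, T = 570.6 K.
Step 2 (adiabatic): W = (P₁V₁ − P₂V₂)/(γ−1) = (12947 − 17072)/0.4 = -10313 J.
W_total = 5232 − 10313 = -5081 J.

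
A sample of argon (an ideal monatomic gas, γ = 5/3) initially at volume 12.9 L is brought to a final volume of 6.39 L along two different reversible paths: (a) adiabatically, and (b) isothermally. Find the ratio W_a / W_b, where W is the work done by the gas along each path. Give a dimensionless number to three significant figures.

W_a / W_b ≈ 1.28

Path (a) adiabatic: W = P₁V₁(1 − (V₁/V₂)^(γ−1))/(γ−1) → W_a/(P₁V₁) = -0.896.
Path (b) isothermal: W = P₁V₁ ln(V₂/V₁) → W_b/(P₁V₁) = -0.7025.
W_a / W_b = -0.896 / -0.7025 = 1.275.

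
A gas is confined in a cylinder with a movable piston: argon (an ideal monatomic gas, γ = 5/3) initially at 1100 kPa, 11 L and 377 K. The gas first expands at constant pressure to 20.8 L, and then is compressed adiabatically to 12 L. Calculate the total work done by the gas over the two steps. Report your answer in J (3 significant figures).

W_total ≈ -4420 J

Step 1 (isobaric): W = PΔV = (1100 kPa)(20.8 − 11 L) = 10780 J.
After step 1: P = 1100 kPa, V = 20.8 L, T = 712.9 K.
Step 2 (adiabatic): W = (P₁V₁ − P₂V₂)/(γ−1) = (22880 − 33015)/0.667 = -15202 J.
W_total = 10780 − 15202 = -4422 J.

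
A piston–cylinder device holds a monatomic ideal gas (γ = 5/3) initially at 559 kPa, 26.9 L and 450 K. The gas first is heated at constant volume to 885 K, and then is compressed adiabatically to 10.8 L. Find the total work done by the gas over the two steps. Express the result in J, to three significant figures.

Step 1 (isochoric): W = 0 (constant volume).
After step 1: P = 1099 kPa (V unchanged).
Step 2 (adiabatic): W = (P₁V₁ − P₂V₂)/(γ−1) = (29573 − 54339)/0.667 = -37149 J.
W_total = 0 − 37149 = -37149 J.

W_total ≈ -37100 J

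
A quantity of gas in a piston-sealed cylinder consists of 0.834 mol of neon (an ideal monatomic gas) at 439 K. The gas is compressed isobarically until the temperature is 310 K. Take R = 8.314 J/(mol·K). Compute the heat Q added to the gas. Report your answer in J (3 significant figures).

Q ≈ -2240 J

Isobaric: W = nRΔT = (0.834)(8.314)(-129) = -894.5 J.
ΔU = nCᵥΔT with Cᵥ = 3R/2: ΔU = (0.834)(12.47)(-129) = -1342 J.
Q = ΔU + W = -1342 − 894.5 = -2236 J.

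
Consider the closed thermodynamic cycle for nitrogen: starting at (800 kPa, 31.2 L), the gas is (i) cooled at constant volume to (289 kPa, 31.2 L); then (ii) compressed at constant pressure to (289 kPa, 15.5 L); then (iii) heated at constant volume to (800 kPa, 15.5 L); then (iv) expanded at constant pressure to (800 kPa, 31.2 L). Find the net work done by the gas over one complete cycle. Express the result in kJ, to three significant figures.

W_net ≈ 8.02 kJ

Constant-volume legs do no work.
W(ii) = (289)(15.5 − 31.2) = -4537 J; W(iv) = (800)(31.2 − 15.5) = 12560 J.
W_net = -4537 + 12560 = 8023 J (the clockwise enclosed area).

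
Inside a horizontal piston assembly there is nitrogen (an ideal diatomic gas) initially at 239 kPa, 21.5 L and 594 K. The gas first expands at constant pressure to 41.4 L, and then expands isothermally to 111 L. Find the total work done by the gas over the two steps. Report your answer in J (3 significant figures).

W_total ≈ 14500 J

Step 1 (isobaric): W = PΔV = (239 kPa)(41.4 − 21.5 L) = 4756 J.
After step 1: P = 239 kPa, V = 41.4 L, T = 1144 K.
Step 2 (isothermal): W = P₁V₁ ln(V₂/V₁) = (9895) ln(111/41.4) = 9759 J.
W_total = 4756 + 9759 = 14515 J.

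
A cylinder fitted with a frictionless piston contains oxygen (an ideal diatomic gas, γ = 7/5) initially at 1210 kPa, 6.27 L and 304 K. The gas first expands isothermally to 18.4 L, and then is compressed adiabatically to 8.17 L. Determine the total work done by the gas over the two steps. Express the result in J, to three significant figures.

W_total ≈ 890 J

Step 1 (isothermal): W = P₁V₁ ln(V₂/V₁) = (7587) ln(18.4/6.27) = 8168 J.
After step 1: P = 412.3 kPa, V = 18.4 L, T = 304 K.
Step 2 (adiabatic): W = (P₁V₁ − P₂V₂)/(γ−1) = (7587 − 10498)/0.4 = -7277 J.
W_total = 8168 − 7277 = 890.3 J.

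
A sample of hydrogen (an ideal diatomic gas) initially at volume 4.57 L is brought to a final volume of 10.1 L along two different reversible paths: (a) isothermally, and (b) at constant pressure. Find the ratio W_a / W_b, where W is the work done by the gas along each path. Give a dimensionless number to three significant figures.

Path (a) isothermal: W = P₁V₁ ln(V₂/V₁) → W_a/(P₁V₁) = 0.793.
Path (b) isobaric: W = P₁(V₂ − V₁) → W_b/(P₁V₁) = 1.21.
W_a / W_b = 0.793 / 1.21 = 0.6554.

W_a / W_b ≈ 0.655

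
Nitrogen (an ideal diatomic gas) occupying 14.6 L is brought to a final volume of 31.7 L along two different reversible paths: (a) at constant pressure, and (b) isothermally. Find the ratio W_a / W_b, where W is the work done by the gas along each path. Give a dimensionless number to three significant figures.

W_a / W_b ≈ 1.51

Path (a) isobaric: W = P₁(V₂ − V₁) → W_a/(P₁V₁) = 1.171.
Path (b) isothermal: W = P₁V₁ ln(V₂/V₁) → W_b/(P₁V₁) = 0.7753.
W_a / W_b = 1.171 / 0.7753 = 1.511.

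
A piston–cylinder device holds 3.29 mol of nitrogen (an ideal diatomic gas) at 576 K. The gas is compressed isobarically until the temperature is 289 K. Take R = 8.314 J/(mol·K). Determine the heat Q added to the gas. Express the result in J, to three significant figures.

Isobaric: W = nRΔT = (3.29)(8.314)(-287) = -7850 J.
ΔU = nCᵥΔT with Cᵥ = 5R/2: ΔU = (3.29)(20.79)(-287) = -19626 J.
Q = ΔU + W = -19626 − 7850 = -27476 J.

Q ≈ -27500 J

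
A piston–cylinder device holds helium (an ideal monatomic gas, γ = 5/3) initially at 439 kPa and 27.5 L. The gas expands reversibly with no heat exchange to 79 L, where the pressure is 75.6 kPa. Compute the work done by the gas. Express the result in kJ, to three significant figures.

W ≈ 9.15 kJ

Adiabatic: W = (P₁V₁ − P₂V₂)/(γ − 1) with γ = 5/3.
P₁V₁ = 12072 J, P₂V₂ = 5972 J.
W = (12072 − 5972) / 0.6667 = 9150 J.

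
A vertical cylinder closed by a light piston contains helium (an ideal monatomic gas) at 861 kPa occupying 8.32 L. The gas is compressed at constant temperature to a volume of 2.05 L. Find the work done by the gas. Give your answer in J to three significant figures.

Isothermal: W = nRT ln(V₂/V₁) = P₁V₁ ln(V₂/V₁).
P₁V₁ = (861 kPa)(8.32 L) = 7164 J.
W = 7164 × ln(2.05/8.32) = 7164 × -1.401
W_by_gas = -10035 J.

W ≈ -10000 J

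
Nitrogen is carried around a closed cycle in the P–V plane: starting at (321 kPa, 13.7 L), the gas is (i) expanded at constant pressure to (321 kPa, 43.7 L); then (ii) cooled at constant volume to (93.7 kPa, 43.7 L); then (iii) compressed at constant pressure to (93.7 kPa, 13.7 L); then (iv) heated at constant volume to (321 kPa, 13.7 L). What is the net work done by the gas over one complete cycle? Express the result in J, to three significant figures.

W_net ≈ 6820 J

Constant-volume legs do no work.
W(i) = (321)(43.7 − 13.7) = 9630 J; W(iii) = (93.7)(13.7 − 43.7) = -2811 J.
W_net = 9630 − 2811 = 6819 J (the clockwise enclosed area).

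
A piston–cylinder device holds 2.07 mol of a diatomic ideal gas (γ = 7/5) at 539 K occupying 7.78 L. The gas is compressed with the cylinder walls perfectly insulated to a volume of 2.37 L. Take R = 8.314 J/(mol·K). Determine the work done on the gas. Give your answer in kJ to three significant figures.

Adiabatic: TV^(γ−1) = const with γ = 7/5.
T₂ = T₁ (V₁/V₂)^(γ−1) = 539 × (7.78/2.37)^0.4 = 539 × 1.609 = 867.1 K.
W_by = nCᵥ(T₁ − T₂) = (2.07)(20.79)(539 − 867.1) = -14118 J.
Work on gas = −W_by = 14118 J.

W ≈ 14.1 kJ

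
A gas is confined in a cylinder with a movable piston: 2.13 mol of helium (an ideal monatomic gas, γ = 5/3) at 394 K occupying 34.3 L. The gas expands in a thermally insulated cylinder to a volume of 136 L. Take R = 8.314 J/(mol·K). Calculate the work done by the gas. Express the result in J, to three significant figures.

Adiabatic: TV^(γ−1) = const with γ = 5/3.
T₂ = T₁ (V₁/V₂)^(γ−1) = 394 × (34.3/136)^0.667 = 394 × 0.3992 = 157.3 K.
W_by = nCᵥ(T₁ − T₂) = (2.13)(12.47)(394 − 157.3) = 6288 J.

W ≈ 6290 J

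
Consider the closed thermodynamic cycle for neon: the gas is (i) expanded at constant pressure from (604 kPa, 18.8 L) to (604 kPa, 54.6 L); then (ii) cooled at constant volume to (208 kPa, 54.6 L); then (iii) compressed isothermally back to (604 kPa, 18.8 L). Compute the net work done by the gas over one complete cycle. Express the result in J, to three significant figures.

Leg (i): W = PΔV = (604)(54.6 − 18.8) = 21623 J.
Leg (ii): W = 0.
Leg (iii): W = PᵢVᵢ ln(V_f/Vᵢ) = (11357) ln(18.8/54.6) = -12108 J.
W_net = 21623 − 12108 = 9515 J.

W_net ≈ 9510 J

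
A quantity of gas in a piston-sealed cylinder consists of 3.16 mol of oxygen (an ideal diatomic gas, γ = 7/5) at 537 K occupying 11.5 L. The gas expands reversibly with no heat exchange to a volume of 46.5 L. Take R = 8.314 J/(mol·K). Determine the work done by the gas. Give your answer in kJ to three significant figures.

Adiabatic: TV^(γ−1) = const with γ = 7/5.
T₂ = T₁ (V₁/V₂)^(γ−1) = 537 × (11.5/46.5)^0.4 = 537 × 0.5719 = 307.1 K.
W_by = nCᵥ(T₁ − T₂) = (3.16)(20.79)(537 − 307.1) = 15100 J.

W ≈ 15.1 kJ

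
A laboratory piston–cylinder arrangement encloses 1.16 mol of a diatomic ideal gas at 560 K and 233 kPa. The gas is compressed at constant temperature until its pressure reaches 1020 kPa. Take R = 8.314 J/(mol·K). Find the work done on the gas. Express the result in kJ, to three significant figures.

Isothermal process: W = nRT ln(V₂/V₁) = nRT ln(P₁/P₂).
W = (1.16)(8.314)(560) × ln(233/1020)
  = 5401 × ln(0.2284) = 5401 × -1.477
W_by_gas = -7974 J; work on gas = −W_by = 7974 J.

W ≈ 7.97 kJ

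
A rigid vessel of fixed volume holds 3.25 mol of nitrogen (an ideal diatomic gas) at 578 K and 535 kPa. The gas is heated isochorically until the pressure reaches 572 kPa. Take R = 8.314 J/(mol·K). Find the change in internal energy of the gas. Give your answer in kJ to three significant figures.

Constant volume ⇒ W = 0, so Q = ΔU = nCᵥΔT with Cᵥ = 5R/2 = 20.79 J/(mol·K).
At constant V, T₂/T₁ = P₂/P₁ ⇒ ΔT = T₁(P₂/P₁ − 1) = 578·(572/535 − 1) = 39.97 K.
ΔU = (3.25)(20.79)(39.97) = 2700 J.

ΔU ≈ 2.70 kJ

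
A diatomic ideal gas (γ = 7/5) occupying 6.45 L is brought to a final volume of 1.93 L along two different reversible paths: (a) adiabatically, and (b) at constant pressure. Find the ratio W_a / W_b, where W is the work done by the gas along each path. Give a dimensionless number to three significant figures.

W_a / W_b ≈ 2.21

Path (a) adiabatic: W = P₁V₁(1 − (V₁/V₂)^(γ−1))/(γ−1) → W_a/(P₁V₁) = -1.551.
Path (b) isobaric: W = P₁(V₂ − V₁) → W_b/(P₁V₁) = -0.7008.
W_a / W_b = -1.551 / -0.7008 = 2.213.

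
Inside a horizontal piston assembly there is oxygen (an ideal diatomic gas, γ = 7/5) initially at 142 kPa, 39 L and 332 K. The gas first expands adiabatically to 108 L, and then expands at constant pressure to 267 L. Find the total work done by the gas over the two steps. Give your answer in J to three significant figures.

Step 1 (adiabatic): W = (P₁V₁ − P₂V₂)/(γ−1) = (5538 − 3685)/0.4 = 4633 J.
After step 1: P = 34.12 kPa, V = 108 L, T = 220.9 K.
Step 2 (isobaric): W = PΔV = (34.12 kPa)(267 − 108 L) = 5425 J.
W_total = 4633 + 5425 = 10058 J.

W_total ≈ 10100 J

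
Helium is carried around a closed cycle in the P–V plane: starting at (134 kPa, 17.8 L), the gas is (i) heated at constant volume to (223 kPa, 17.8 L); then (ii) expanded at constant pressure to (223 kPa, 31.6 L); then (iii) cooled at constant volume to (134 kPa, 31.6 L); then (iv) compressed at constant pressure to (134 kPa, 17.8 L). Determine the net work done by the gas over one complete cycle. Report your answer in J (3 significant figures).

Constant-volume legs do no work.
W(ii) = (223)(31.6 − 17.8) = 3077 J; W(iv) = (134)(17.8 − 31.6) = -1849 J.
W_net = 3077 − 1849 = 1228 J (the clockwise enclosed area).

W_net ≈ 1230 J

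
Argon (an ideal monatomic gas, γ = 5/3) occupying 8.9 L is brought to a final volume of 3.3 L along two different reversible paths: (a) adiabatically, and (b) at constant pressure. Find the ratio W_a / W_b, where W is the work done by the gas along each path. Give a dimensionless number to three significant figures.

Path (a) adiabatic: W = P₁V₁(1 − (V₁/V₂)^(γ−1))/(γ−1) → W_a/(P₁V₁) = -1.406.
Path (b) isobaric: W = P₁(V₂ − V₁) → W_b/(P₁V₁) = -0.6292.
W_a / W_b = -1.406 / -0.6292 = 2.235.

W_a / W_b ≈ 2.24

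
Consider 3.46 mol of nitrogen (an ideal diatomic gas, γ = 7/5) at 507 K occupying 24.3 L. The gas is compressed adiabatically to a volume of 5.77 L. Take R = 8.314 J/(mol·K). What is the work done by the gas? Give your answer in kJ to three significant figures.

W ≈ -28.3 kJ

Adiabatic: TV^(γ−1) = const with γ = 7/5.
T₂ = T₁ (V₁/V₂)^(γ−1) = 507 × (24.3/5.77)^0.4 = 507 × 1.777 = 901.1 K.
W_by = nCᵥ(T₁ − T₂) = (3.46)(20.79)(507 − 901.1) = -28343 J.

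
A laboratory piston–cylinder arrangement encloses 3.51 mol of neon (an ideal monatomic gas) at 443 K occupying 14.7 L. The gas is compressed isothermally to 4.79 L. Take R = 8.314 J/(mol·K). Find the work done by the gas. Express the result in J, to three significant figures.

W ≈ -14500 J

Isothermal: W = nRT ln(V₂/V₁).
W = (3.51)(8.314)(443) × ln(4.79/14.7)
  = 12928 × -1.121
W_by_gas = -14496 J.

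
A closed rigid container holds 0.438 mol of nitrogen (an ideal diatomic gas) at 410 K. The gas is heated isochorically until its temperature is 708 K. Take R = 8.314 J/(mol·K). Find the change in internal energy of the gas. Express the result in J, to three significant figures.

Constant volume ⇒ W = 0, so Q = ΔU = nCᵥΔT with Cᵥ = 5R/2 = 20.79 J/(mol·K).
ΔU = (0.438)(20.79)(708 − 410) = 2713 J.

ΔU ≈ 2710 J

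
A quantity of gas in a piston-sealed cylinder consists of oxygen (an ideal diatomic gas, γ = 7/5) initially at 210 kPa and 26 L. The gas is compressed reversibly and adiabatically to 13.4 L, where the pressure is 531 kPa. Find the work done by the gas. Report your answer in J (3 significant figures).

W ≈ -4140 J

Adiabatic: W = (P₁V₁ − P₂V₂)/(γ − 1) with γ = 7/5.
P₁V₁ = 5460 J, P₂V₂ = 7115 J.
W = (5460 − 7115) / 0.4 = -4139 J.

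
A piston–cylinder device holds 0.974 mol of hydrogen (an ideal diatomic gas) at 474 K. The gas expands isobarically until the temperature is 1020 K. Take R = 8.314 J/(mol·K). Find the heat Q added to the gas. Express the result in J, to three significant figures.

Q ≈ 15500 J

Isobaric: W = nRΔT = (0.974)(8.314)(546) = 4421 J.
ΔU = nCᵥΔT with Cᵥ = 5R/2: ΔU = (0.974)(20.79)(546) = 11054 J.
Q = ΔU + W = 11054 + 4421 = 15475 J.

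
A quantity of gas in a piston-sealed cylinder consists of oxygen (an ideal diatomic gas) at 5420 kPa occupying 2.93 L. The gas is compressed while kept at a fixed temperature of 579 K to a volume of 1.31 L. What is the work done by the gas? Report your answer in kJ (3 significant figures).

Isothermal: W = nRT ln(V₂/V₁) = P₁V₁ ln(V₂/V₁).
P₁V₁ = (5420 kPa)(2.93 L) = 15881 J.
W = 15881 × ln(1.31/2.93) = 15881 × -0.805
W_by_gas = -12783 J.

W ≈ -12.8 kJ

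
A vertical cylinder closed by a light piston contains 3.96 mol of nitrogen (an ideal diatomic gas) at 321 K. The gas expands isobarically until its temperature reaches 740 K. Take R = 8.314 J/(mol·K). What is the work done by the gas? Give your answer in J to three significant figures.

W ≈ 13800 J

Isobaric: W = P ΔV = nR ΔT.
W = (3.96)(8.314)(740 − 321) = 13795 J.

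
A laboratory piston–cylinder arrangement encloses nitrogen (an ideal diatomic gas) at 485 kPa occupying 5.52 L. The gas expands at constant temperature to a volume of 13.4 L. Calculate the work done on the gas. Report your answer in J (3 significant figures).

W ≈ -2370 J

Isothermal: W = nRT ln(V₂/V₁) = P₁V₁ ln(V₂/V₁).
P₁V₁ = (485 kPa)(5.52 L) = 2677 J.
W = 2677 × ln(13.4/5.52) = 2677 × 0.8869
W_by_gas = 2374 J; work on gas = −W_by = -2374 J.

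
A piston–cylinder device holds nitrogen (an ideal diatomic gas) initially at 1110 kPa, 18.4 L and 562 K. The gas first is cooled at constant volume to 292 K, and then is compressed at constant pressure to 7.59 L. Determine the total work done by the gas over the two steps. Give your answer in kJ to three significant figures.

Step 1 (isochoric): W = 0 (constant volume).
After step 1: P = 576.7 kPa (V unchanged).
Step 2 (isobaric): W = PΔV = (576.7 kPa)(7.59 − 18.4 L) = -6234 J.
W_total = 0 − 6234 = -6234 J.

W_total ≈ -6.23 kJ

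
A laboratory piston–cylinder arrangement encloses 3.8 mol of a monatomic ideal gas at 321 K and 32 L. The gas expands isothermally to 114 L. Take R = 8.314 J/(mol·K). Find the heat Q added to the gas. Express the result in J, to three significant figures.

Q ≈ 12900 J

Isothermal ⇒ ΔU = 0, so Q = W = nRT ln(V₂/V₁).
Q = (3.8)(8.314)(321) ln(114/32) = 10141 × 1.27 = 12884 J.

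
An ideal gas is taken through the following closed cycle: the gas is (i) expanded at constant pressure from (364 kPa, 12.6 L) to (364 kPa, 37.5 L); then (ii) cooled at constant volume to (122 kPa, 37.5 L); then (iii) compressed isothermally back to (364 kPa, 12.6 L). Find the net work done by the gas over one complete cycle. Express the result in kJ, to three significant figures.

W_net ≈ 4.07 kJ

Leg (i): W = PΔV = (364)(37.5 − 12.6) = 9064 J.
Leg (ii): W = 0.
Leg (iii): W = PᵢVᵢ ln(V_f/Vᵢ) = (4575) ln(12.6/37.5) = -4990 J.
W_net = 9064 − 4990 = 4074 J.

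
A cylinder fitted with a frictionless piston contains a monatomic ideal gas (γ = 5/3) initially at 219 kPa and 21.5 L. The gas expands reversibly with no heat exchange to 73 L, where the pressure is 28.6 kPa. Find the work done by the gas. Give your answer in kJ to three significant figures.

Adiabatic: W = (P₁V₁ − P₂V₂)/(γ − 1) with γ = 5/3.
P₁V₁ = 4708 J, P₂V₂ = 2088 J.
W = (4708 − 2088) / 0.6667 = 3931 J.

W ≈ 3.93 kJ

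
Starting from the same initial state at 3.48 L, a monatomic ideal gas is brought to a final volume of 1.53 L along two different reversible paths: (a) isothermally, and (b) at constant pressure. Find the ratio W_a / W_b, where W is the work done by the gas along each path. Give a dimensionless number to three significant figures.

Path (a) isothermal: W = P₁V₁ ln(V₂/V₁) → W_a/(P₁V₁) = -0.8218.
Path (b) isobaric: W = P₁(V₂ − V₁) → W_b/(P₁V₁) = -0.5603.
W_a / W_b = -0.8218 / -0.5603 = 1.467.

W_a / W_b ≈ 1.47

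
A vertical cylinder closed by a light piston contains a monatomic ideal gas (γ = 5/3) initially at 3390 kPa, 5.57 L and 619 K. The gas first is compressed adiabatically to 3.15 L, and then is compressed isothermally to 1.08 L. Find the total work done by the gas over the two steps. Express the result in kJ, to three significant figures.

W_total ≈ -42.6 kJ

Step 1 (adiabatic): W = (P₁V₁ − P₂V₂)/(γ−1) = (18882 − 27611)/0.667 = -13093 J.
After step 1: P = 8765 kPa, V = 3.15 L, T = 905.1 K.
Step 2 (isothermal): W = P₁V₁ ln(V₂/V₁) = (27611) ln(1.08/3.15) = -29556 J.
W_total = -13093 − 29556 = -42649 J.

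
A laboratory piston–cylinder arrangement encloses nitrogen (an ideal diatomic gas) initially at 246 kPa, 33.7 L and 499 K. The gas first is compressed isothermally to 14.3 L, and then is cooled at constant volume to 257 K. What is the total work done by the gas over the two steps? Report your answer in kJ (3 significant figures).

Step 1 (isothermal): W = P₁V₁ ln(V₂/V₁) = (8290) ln(14.3/33.7) = -7107 J.
Step 2 (isochoric): W = 0 (constant volume).
W_total = -7107 + 0 = -7107 J.

W_total ≈ -7.11 kJ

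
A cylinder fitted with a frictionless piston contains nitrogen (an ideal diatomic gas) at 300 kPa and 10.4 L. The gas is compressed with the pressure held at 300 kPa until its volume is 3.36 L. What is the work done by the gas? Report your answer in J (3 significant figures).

Isobaric: W = P ΔV.
W = (300 kPa)(3.36 − 10.4 L) = (300)(-7.04) = -2112 J.

W ≈ -2110 J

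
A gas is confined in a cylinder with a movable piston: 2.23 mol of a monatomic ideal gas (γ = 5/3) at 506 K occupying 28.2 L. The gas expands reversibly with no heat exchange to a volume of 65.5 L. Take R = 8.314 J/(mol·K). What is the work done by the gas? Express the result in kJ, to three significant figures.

W ≈ 6.05 kJ

Adiabatic: TV^(γ−1) = const with γ = 5/3.
T₂ = T₁ (V₁/V₂)^(γ−1) = 506 × (28.2/65.5)^0.667 = 506 × 0.5702 = 288.5 K.
W_by = nCᵥ(T₁ − T₂) = (2.23)(12.47)(506 − 288.5) = 6049 J.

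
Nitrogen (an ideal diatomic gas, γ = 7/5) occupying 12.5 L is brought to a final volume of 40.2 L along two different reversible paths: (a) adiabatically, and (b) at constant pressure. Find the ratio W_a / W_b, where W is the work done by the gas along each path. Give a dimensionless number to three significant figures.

W_a / W_b ≈ 0.421

Path (a) adiabatic: W = P₁V₁(1 − (V₁/V₂)^(γ−1))/(γ−1) → W_a/(P₁V₁) = 0.9332.
Path (b) isobaric: W = P₁(V₂ − V₁) → W_b/(P₁V₁) = 2.216.
W_a / W_b = 0.9332 / 2.216 = 0.4211.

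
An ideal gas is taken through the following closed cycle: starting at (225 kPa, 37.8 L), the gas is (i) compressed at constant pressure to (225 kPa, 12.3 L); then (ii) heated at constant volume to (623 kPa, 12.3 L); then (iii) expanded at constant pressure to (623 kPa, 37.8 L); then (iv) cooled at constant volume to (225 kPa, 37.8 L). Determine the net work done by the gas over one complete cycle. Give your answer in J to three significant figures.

W_net ≈ 10100 J

Constant-volume legs do no work.
W(i) = (225)(12.3 − 37.8) = -5737 J; W(iii) = (623)(37.8 − 12.3) = 15886 J.
W_net = -5737 + 15886 = 10149 J (the clockwise enclosed area).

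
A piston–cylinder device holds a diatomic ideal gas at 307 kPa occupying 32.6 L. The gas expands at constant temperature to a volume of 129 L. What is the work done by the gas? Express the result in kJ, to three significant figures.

W ≈ 13.8 kJ

Isothermal: W = nRT ln(V₂/V₁) = P₁V₁ ln(V₂/V₁).
P₁V₁ = (307 kPa)(32.6 L) = 10008 J.
W = 10008 × ln(129/32.6) = 10008 × 1.376
W_by_gas = 13766 J.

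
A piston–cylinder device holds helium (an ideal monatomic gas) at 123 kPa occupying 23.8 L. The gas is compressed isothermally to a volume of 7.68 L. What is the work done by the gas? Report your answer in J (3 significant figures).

W ≈ -3310 J

Isothermal: W = nRT ln(V₂/V₁) = P₁V₁ ln(V₂/V₁).
P₁V₁ = (123 kPa)(23.8 L) = 2927 J.
W = 2927 × ln(7.68/23.8) = 2927 × -1.131
W_by_gas = -3311 J.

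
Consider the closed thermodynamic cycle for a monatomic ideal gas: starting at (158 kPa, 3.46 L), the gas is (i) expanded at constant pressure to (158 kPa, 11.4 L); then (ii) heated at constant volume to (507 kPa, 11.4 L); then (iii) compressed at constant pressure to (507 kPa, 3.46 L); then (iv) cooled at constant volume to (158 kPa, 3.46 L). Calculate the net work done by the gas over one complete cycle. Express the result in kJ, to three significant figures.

W_net ≈ -2.77 kJ

Constant-volume legs do no work.
W(i) = (158)(11.4 − 3.46) = 1255 J; W(iii) = (507)(3.46 − 11.4) = -4026 J.
W_net = 1255 − 4026 = -2771 J (the counter-clockwise enclosed area).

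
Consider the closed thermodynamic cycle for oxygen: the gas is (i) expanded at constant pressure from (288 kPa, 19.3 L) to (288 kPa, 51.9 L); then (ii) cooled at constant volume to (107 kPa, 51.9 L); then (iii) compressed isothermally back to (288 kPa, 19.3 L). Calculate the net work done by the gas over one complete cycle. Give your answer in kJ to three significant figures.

Leg (i): W = PΔV = (288)(51.9 − 19.3) = 9389 J.
Leg (ii): W = 0.
Leg (iii): W = PᵢVᵢ ln(V_f/Vᵢ) = (5553) ln(19.3/51.9) = -5493 J.
W_net = 9389 − 5493 = 3895 J.

W_net ≈ 3.90 kJ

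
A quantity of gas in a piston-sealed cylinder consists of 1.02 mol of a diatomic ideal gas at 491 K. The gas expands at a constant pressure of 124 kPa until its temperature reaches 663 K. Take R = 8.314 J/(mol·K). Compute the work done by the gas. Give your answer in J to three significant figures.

W ≈ 1460 J

Isobaric: W = P ΔV = nR ΔT.
W = (1.02)(8.314)(663 − 491) = 1459 J.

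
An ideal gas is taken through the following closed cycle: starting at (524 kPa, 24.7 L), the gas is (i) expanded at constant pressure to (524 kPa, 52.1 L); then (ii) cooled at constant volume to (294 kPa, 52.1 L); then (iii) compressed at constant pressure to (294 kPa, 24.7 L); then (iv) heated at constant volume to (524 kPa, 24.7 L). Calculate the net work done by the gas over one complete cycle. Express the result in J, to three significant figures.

W_net ≈ 6300 J

Constant-volume legs do no work.
W(i) = (524)(52.1 − 24.7) = 14358 J; W(iii) = (294)(24.7 − 52.1) = -8056 J.
W_net = 14358 − 8056 = 6302 J (the clockwise enclosed area).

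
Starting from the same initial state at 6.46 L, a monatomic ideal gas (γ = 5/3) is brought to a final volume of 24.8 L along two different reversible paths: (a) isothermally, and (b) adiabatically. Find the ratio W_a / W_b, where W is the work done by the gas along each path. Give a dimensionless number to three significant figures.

W_a / W_b ≈ 1.51

Path (a) isothermal: W = P₁V₁ ln(V₂/V₁) → W_a/(P₁V₁) = 1.345.
Path (b) adiabatic: W = P₁V₁(1 − (V₁/V₂)^(γ−1))/(γ−1) → W_b/(P₁V₁) = 0.8882.
W_a / W_b = 1.345 / 0.8882 = 1.515.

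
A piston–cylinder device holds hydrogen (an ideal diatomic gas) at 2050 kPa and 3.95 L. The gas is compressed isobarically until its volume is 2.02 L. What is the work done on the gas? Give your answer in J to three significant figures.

Isobaric: W = P ΔV.
W = (2050 kPa)(2.02 − 3.95 L) = (2050)(-1.93) = -3957 J.
Work on gas = −W_by = 3957 J.

W ≈ 3960 J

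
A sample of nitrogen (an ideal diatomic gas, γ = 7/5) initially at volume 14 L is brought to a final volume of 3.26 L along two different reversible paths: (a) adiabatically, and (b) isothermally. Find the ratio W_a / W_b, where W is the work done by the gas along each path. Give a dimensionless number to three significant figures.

W_a / W_b ≈ 1.36

Path (a) adiabatic: W = P₁V₁(1 − (V₁/V₂)^(γ−1))/(γ−1) → W_a/(P₁V₁) = -1.978.
Path (b) isothermal: W = P₁V₁ ln(V₂/V₁) → W_b/(P₁V₁) = -1.457.
W_a / W_b = -1.978 / -1.457 = 1.357.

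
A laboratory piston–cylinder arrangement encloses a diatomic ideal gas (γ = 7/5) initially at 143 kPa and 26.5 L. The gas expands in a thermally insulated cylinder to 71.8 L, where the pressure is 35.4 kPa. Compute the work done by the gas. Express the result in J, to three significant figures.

W ≈ 3120 J

Adiabatic: W = (P₁V₁ − P₂V₂)/(γ − 1) with γ = 7/5.
P₁V₁ = 3790 J, P₂V₂ = 2542 J.
W = (3790 − 2542) / 0.4 = 3119 J.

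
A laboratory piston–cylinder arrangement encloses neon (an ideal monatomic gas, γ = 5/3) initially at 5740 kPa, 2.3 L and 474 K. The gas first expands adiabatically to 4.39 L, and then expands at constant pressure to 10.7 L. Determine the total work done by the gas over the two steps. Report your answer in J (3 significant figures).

Step 1 (adiabatic): W = (P₁V₁ − P₂V₂)/(γ−1) = (13202 − 8580)/0.667 = 6933 J.
After step 1: P = 1954 kPa, V = 4.39 L, T = 308 K.
Step 2 (isobaric): W = PΔV = (1954 kPa)(10.7 − 4.39 L) = 12332 J.
W_total = 6933 + 12332 = 19266 J.

W_total ≈ 19300 J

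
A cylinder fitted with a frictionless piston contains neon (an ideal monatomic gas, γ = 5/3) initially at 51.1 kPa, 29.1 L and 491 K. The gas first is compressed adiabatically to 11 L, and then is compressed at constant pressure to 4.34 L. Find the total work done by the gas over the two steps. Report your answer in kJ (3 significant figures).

W_total ≈ -3.76 kJ

Step 1 (adiabatic): W = (P₁V₁ − P₂V₂)/(γ−1) = (1487 − 2844)/0.667 = -2036 J.
After step 1: P = 258.6 kPa, V = 11 L, T = 939.2 K.
Step 2 (isobaric): W = PΔV = (258.6 kPa)(4.34 − 11 L) = -1722 J.
W_total = -2036 − 1722 = -3758 J.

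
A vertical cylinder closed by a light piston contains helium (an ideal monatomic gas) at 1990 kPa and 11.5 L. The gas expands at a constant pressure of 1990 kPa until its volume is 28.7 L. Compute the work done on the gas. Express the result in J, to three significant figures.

W ≈ -34200 J

Isobaric: W = P ΔV.
W = (1990 kPa)(28.7 − 11.5 L) = (1990)(17.2) = 34228 J.
Work on gas = −W_by = -34228 J.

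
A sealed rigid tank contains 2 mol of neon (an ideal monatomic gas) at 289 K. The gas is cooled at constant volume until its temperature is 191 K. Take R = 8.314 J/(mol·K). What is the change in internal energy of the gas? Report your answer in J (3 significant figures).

Constant volume ⇒ W = 0, so Q = ΔU = nCᵥΔT with Cᵥ = 3R/2 = 12.47 J/(mol·K).
ΔU = (2)(12.47)(191 − 289) = -2444 J.

ΔU ≈ -2440 J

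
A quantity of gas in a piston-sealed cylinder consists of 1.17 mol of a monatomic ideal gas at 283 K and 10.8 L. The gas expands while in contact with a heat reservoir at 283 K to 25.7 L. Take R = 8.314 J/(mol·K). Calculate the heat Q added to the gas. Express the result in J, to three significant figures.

Q ≈ 2390 J

Isothermal ⇒ ΔU = 0, so Q = W = nRT ln(V₂/V₁).
Q = (1.17)(8.314)(283) ln(25.7/10.8) = 2753 × 0.8669 = 2387 J.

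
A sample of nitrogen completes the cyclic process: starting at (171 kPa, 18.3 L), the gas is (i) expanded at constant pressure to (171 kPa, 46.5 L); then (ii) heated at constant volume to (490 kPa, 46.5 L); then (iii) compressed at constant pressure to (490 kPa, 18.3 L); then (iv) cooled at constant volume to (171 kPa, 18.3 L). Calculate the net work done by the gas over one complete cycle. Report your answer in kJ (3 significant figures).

W_net ≈ -9.00 kJ

Constant-volume legs do no work.
W(i) = (171)(46.5 − 18.3) = 4822 J; W(iii) = (490)(18.3 − 46.5) = -13818 J.
W_net = 4822 − 13818 = -8996 J (the counter-clockwise enclosed area).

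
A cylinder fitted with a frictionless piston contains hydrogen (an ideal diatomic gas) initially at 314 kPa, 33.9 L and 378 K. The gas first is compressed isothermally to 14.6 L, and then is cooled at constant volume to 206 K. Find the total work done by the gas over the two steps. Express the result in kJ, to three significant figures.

Step 1 (isothermal): W = P₁V₁ ln(V₂/V₁) = (10645) ln(14.6/33.9) = -8967 J.
Step 2 (isochoric): W = 0 (constant volume).
W_total = -8967 + 0 = -8967 J.

W_total ≈ -8.97 kJ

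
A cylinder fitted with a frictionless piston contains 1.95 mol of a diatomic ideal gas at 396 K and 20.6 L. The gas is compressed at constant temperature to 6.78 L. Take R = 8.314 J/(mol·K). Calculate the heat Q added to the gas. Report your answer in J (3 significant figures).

Q ≈ -7130 J

Isothermal ⇒ ΔU = 0, so Q = W = nRT ln(V₂/V₁).
Q = (1.95)(8.314)(396) ln(6.78/20.6) = 6420 × -1.111 = -7135 J.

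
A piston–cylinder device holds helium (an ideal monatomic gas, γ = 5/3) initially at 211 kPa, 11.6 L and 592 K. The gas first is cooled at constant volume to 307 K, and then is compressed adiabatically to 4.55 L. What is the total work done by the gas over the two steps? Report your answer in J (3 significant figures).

Step 1 (isochoric): W = 0 (constant volume).
After step 1: P = 109.4 kPa (V unchanged).
Step 2 (adiabatic): W = (P₁V₁ − P₂V₂)/(γ−1) = (1269 − 2369)/0.667 = -1649 J.
W_total = 0 − 1649 = -1649 J.

W_total ≈ -1650 J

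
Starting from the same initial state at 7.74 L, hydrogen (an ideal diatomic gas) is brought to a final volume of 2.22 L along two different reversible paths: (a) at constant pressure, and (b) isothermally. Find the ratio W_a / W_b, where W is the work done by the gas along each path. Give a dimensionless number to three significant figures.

Path (a) isobaric: W = P₁(V₂ − V₁) → W_a/(P₁V₁) = -0.7132.
Path (b) isothermal: W = P₁V₁ ln(V₂/V₁) → W_b/(P₁V₁) = -1.249.
W_a / W_b = -0.7132 / -1.249 = 0.571.

W_a / W_b ≈ 0.571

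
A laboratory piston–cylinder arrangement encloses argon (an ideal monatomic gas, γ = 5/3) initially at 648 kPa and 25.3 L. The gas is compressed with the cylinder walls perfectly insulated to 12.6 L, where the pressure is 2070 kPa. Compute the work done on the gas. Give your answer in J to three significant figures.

Adiabatic: W = (P₁V₁ − P₂V₂)/(γ − 1) with γ = 5/3.
P₁V₁ = 16394 J, P₂V₂ = 26082 J.
W = (16394 − 26082) / 0.6667 = -14531 J.
Work on gas = −W_by = 14531 J.

W ≈ 14500 J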